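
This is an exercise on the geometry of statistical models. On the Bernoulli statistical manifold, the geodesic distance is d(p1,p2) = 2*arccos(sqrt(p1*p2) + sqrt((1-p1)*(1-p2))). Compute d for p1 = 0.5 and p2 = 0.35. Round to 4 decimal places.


Geodesic distance on Bernoulli manifold:
d(p1,p2) = 2*arccos(sqrt(p1*p2) + sqrt((1-p1)*(1-p2))).
sqrt(p1*p2) = sqrt(0.5*0.35) = 0.41833.
sqrt((1-p1)*(1-p2)) = sqrt(0.5*0.65) = 0.570088.
arg = 0.41833 + 0.570088 = 0.988418.
d = 2*arccos(0.988418) = 0.3047

0.3047


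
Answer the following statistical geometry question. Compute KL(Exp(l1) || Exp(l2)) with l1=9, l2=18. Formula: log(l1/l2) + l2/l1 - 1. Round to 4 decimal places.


KL divergence for exponential family:
KL = log(l1/l2) + l2/l1 - 1.
log(9/18) = -0.693147.
18/9 = 2.0.
KL = -0.693147 + 2.0 - 1 = 0.3069

0.3069


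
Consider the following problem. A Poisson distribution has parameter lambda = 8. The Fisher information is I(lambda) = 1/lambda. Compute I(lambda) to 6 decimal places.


Fisher information for Poisson: I(lambda) = 1/lambda.
lambda = 8.
I(lambda) = 1/8 = 0.125000

0.125000


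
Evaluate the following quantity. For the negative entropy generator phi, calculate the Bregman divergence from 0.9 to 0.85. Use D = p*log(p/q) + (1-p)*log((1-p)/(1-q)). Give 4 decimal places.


Bregman divergence with negative entropy generator:
D = p*log(p/q) + (1-p)*log((1-p)/(1-q)).
p = 0.9, q = 0.85.
p*log(p/q) = 0.9*log(0.9/0.85) = 0.051443.
(1-p)*log((1-p)/(1-q)) = 0.1*log(0.1/0.15) = -0.040547.
D = 0.051443 + -0.040547 = 0.0109

0.0109


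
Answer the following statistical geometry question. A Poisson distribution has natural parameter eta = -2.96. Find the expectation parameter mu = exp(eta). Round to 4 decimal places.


Expectation parameter for Poisson exponential family:
mu = exp(eta).
eta = -2.96.
mu = exp(-2.96) = 0.0518

0.0518


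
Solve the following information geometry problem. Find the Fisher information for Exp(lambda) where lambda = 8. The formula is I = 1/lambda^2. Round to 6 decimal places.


Fisher information for exponential: I(lambda) = 1/lambda^2.
lambda = 8, lambda^2 = 64.
I = 1/64 = 0.015625

0.015625


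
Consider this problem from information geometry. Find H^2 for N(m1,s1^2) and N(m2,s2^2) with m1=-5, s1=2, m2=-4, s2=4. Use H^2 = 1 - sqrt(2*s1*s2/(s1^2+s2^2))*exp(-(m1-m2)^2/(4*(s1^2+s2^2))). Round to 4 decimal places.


Squared Hellinger distance for Gaussians:
H^2 = 1 - sqrt(2*s1*s2/(s1^2+s2^2)) * exp(-(m1-m2)^2/(4*(s1^2+s2^2))).
s1^2 = 4, s2^2 = 16, s1^2+s2^2 = 20.
sqrt(2*2*4/(20)) = 0.894427.
(m1-m2)^2 = (-1)^2 = 1.
exp(-1/(4*20)) = exp(-0.0125) = 0.987578.
H^2 = 1 - 0.894427*0.987578 = 0.1167

0.1167


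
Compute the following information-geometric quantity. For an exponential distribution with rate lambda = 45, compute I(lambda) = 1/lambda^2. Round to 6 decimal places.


Fisher information for exponential: I(lambda) = 1/lambda^2.
lambda = 45, lambda^2 = 2025.
I = 1/2025 = 0.000494

0.000494


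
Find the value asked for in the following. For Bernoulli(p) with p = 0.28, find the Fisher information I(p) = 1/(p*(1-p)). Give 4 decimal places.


For Bernoulli(p), Fisher information is I(p) = 1/(p*(1-p)).
p = 0.28, 1-p = 0.72.
p*(1-p) = 0.2016.
I(p) = 1/0.2016 = 4.9603

4.9603


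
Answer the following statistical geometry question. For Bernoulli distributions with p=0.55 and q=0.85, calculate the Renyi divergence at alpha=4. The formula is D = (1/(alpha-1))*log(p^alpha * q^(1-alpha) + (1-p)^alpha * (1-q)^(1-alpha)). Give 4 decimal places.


Renyi divergence of order alpha between Bernoulli distributions:
D = (1/(alpha-1))*log(p^alpha * q^(1-alpha) + (1-p)^alpha * (1-q)^(1-alpha)).
alpha = 4, p = 0.55, q = 0.85.
p^alpha * q^(1-alpha) = 0.55^4 * 0.85^-3 = 0.149003.
(1-p)^alpha * (1-q)^(1-alpha) = 0.45^4 * 0.15^-3 = 12.15.
sum = 0.149003 + 12.15 = 12.299003.
D = (1/3)*log(12.299003) = 0.8365

0.8365


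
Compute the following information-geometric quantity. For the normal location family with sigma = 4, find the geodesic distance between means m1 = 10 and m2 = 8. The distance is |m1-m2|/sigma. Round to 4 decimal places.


On the fixed-variance normal subfamily, geodesic distance = |m1-m2|/sigma.
|10 - 8| = 2.
sigma = 4.
d = 2/4 = 0.5000

0.5000


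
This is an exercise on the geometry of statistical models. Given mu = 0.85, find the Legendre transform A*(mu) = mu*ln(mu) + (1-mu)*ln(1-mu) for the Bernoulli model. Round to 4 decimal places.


Legendre transform for Bernoulli:
A*(mu) = mu*log(mu) + (1-mu)*log(1-mu).
mu = 0.85, 1-mu = 0.15.
mu*log(mu) = 0.85*log(0.85) = -0.138141.
(1-mu)*log(1-mu) = 0.15*log(0.15) = -0.284568.
A* = -0.138141 + -0.284568 = -0.4227

-0.4227


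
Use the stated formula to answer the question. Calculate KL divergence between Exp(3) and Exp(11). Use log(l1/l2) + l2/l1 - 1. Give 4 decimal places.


KL divergence for exponential family:
KL = log(l1/l2) + l2/l1 - 1.
log(3/11) = -1.299283.
11/3 = 3.666667.
KL = -1.299283 + 3.666667 - 1 = 1.3674

1.3674


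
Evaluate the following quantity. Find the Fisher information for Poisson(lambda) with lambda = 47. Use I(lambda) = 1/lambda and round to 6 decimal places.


Fisher information for Poisson: I(lambda) = 1/lambda.
lambda = 47.
I(lambda) = 1/47 = 0.021277

0.021277


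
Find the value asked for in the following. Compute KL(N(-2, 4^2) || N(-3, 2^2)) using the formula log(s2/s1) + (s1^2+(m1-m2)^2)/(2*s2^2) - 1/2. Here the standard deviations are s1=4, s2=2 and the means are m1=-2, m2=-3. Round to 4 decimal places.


KL divergence between normal distributions:
KL = log(s2/s1) + (s1^2 + (m1-m2)^2)/(2*s2^2) - 1/2.
log(2/4) = -0.693147.
(4^2 + (-2--3)^2)/(2*2^2) = (16 + 1)/8 = 2.125.
KL = -0.693147 + 2.125 - 0.5 = 0.9319

0.9319


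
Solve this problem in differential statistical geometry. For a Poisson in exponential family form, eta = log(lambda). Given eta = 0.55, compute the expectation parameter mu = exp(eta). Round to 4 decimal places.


Expectation parameter for Poisson exponential family:
mu = exp(eta).
eta = 0.55.
mu = exp(0.55) = 1.7333

1.7333


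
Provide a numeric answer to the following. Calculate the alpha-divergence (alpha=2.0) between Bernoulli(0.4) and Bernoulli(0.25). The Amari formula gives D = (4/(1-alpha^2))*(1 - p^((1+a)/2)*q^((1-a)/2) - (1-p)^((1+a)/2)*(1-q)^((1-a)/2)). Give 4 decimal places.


Amari alpha-divergence:
D = (4/(1-alpha^2))*(1 - p^((1+a)/2)*q^((1-a)/2) - (1-p)^((1+a)/2)*(1-q)^((1-a)/2)).
alpha = 2.0, p = 0.4, q = 0.25.
e1 = (1+alpha)/2 = 1.5, e2 = (1-alpha)/2 = -0.5.
t1 = p^e1 * q^e2 = 0.4^1.5 * 0.25^-0.5 = 0.505964.
t2 = (1-p)^e1 * (1-q)^e2 = 0.6^1.5 * 0.75^-0.5 = 0.536656.
4/(1-alpha^2) = -1.333333.
D = -1.333333*(1 - 0.505964 - 0.536656) = 0.0568

0.0568


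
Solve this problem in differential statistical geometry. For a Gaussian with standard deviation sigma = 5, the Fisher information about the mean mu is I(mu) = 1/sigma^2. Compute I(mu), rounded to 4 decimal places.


The Fisher information for the mean of a normal distribution is I(mu) = 1/sigma^2.
sigma = 5, so sigma^2 = 25.
I(mu) = 1/25 = 0.0400

0.0400


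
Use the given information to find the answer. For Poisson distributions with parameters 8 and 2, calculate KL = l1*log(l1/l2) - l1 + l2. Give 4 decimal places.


KL divergence for Poisson:
KL = l1*log(l1/l2) - l1 + l2.
l1 = 8, l2 = 2.
log(8/2) = 1.386294.
l1*log(l1/l2) = 8 * 1.386294 = 11.090355.
KL = 11.090355 - 8 + 2 = 5.0904

5.0904


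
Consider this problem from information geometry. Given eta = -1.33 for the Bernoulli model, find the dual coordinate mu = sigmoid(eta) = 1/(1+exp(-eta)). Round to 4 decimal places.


Dual coordinate (expectation parameter) for Bernoulli:
mu = 1/(1+exp(-eta)).
eta = -1.33.
exp(-eta) = exp(1.33) = 3.781043.
mu = 1/(1+3.781043) = 0.2092

0.2092


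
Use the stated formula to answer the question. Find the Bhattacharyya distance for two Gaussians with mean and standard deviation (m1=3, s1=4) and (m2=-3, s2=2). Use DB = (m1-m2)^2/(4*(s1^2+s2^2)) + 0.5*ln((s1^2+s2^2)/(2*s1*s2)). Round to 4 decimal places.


Bhattacharyya distance between two Gaussians:
DB = (m1-m2)^2/(4*(s1^2+s2^2)) + (1/2)*ln((s1^2+s2^2)/(2*s1*s2)).
(m1-m2)^2 = (6)^2 = 36.
s1^2+s2^2 = 16 + 4 = 20.
term1 = 36/80 = 0.45.
term2 = 0.5*ln(20/16.0) = 0.111572.
DB = 0.45 + 0.111572 = 0.5616

0.5616


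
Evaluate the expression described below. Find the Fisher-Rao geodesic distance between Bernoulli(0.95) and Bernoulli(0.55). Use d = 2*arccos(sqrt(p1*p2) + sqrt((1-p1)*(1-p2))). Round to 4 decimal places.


Geodesic distance on Bernoulli manifold:
d(p1,p2) = 2*arccos(sqrt(p1*p2) + sqrt((1-p1)*(1-p2))).
sqrt(p1*p2) = sqrt(0.95*0.55) = 0.722842.
sqrt((1-p1)*(1-p2)) = sqrt(0.05*0.45) = 0.15.
arg = 0.722842 + 0.15 = 0.872842.
d = 2*arccos(0.872842) = 1.0196

1.0196


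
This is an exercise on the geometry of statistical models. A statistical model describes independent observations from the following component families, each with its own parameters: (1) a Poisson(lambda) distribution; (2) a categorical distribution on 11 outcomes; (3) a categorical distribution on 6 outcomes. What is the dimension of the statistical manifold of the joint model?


The dimension of a statistical manifold equals the number of free
(independent) real parameters of the model. For a product of independent
blocks the parameter counts add.
- Poisson (lambda): 1.
- categorical on 11 outcomes (probabilities sum to 1): 11-1 = 10.
- categorical on 6 outcomes (probabilities sum to 1): 6-1 = 5.
Total = 1 + 10 + 5 = 16.
Dimension = 16

16


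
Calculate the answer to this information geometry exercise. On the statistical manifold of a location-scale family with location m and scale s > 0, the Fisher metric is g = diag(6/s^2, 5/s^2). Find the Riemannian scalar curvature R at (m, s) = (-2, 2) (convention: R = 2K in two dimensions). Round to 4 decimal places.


The metric has the form g = (A dm^2 + B ds^2)/s^2 with A = 6, B = 5.
Substitute u = sqrt(A/B)*m: g = B*(du^2 + ds^2)/s^2, i.e. B times the
Poincare upper half-plane metric, which has constant Gaussian curvature -1.
Scaling a 2D metric by a constant c divides the Gaussian curvature by c,
so K = -1/B = -1/(5) = -0.2000 everywhere (the point (m, s) = (-2, 2) is irrelevant:
the curvature is constant).
Scalar curvature in dimension 2: R = 2K = -2/(5) = -0.4000.

-0.4000


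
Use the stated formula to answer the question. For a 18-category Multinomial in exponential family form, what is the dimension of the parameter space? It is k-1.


Exponential family dimension calculation:
For Multinomial with k=18 categories, dim = k-1 = 17.

17


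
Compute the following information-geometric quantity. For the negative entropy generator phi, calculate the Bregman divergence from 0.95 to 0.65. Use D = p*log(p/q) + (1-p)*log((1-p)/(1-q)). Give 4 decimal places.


Bregman divergence with negative entropy generator:
D = p*log(p/q) + (1-p)*log((1-p)/(1-q)).
p = 0.95, q = 0.65.
p*log(p/q) = 0.95*log(0.95/0.65) = 0.360515.
(1-p)*log((1-p)/(1-q)) = 0.05*log(0.05/0.35) = -0.097296.
D = 0.360515 + -0.097296 = 0.2632

0.2632


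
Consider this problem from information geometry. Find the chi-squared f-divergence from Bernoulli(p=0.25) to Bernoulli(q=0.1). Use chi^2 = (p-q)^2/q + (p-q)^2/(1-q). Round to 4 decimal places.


Chi-squared divergence between Bernoulli distributions:
chi^2 = (p-q)^2/q + (p-q)^2/(1-q).
p = 0.25, q = 0.1, p-q = 0.15.
(p-q)^2 = 0.0225.
term1 = 0.0225/0.1 = 0.225.
term2 = 0.0225/0.9 = 0.025.
chi^2 = 0.225 + 0.025 = 0.2500

0.2500


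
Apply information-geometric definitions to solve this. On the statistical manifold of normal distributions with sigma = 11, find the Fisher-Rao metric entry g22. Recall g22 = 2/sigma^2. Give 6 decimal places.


For the 2-parameter normal family, the Fisher metric has:
  g11 = 1/sigma^2, g22 = 2/sigma^2.
sigma = 11, sigma^2 = 121.
g22 = 0.016529

0.016529


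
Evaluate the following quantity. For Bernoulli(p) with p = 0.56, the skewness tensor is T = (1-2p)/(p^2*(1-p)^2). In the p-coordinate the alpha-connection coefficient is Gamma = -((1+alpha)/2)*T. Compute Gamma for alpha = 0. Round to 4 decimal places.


Skewness (Amari-Chentsov) tensor: T = (1-2p)/(p^2*(1-p)^2).
p = 0.56, 1-2p = -0.12, p^2 = 0.3136, (1-p)^2 = 0.1936.
T = -0.12/(0.3136 * 0.1936) = -1.976514.
In the p-coordinate, Gamma^(alpha) = Gamma^(0) - (alpha/2)*T with Gamma^(0) = (1/2)*g'(p) = -T/2,
so Gamma^(alpha) = -((1+alpha)/2)*T.
alpha = 0, -(1+alpha)/2 = -0.5.
Gamma = -0.5 * -1.976514 = 0.9883

0.9883


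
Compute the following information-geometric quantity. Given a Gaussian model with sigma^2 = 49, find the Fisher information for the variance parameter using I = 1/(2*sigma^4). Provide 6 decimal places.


Fisher information for variance: I(sigma^2) = 1/(2*sigma^4).
sigma^2 = 49, so sigma^4 = 2401.
I = 1/(2*2401) = 1/4802 = 0.000208

0.000208


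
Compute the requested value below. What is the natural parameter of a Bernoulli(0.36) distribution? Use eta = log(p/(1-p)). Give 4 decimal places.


Natural parameter for Bernoulli: eta = log(p/(1-p)).
p = 0.36, 1-p = 0.64.
p/(1-p) = 0.5625.
eta = log(0.5625) = -0.5754

-0.5754


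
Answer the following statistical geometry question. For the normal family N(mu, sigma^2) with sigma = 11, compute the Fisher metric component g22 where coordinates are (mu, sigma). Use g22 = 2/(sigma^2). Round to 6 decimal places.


For the 2-parameter normal family, the Fisher metric has:
  g11 = 1/sigma^2, g22 = 2/sigma^2.
sigma = 11, sigma^2 = 121.
g22 = 0.016529

0.016529


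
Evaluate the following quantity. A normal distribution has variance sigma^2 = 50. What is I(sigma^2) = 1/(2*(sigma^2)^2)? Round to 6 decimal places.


Fisher information for variance: I(sigma^2) = 1/(2*sigma^4).
sigma^2 = 50, so sigma^4 = 2500.
I = 1/(2*2500) = 1/5000 = 0.000200

0.000200


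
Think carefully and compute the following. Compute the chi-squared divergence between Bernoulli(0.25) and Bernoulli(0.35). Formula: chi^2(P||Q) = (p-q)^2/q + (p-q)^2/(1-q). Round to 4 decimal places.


Chi-squared divergence between Bernoulli distributions:
chi^2 = (p-q)^2/q + (p-q)^2/(1-q).
p = 0.25, q = 0.35, p-q = -0.1.
(p-q)^2 = 0.01.
term1 = 0.01/0.35 = 0.028571.
term2 = 0.01/0.65 = 0.015385.
chi^2 = 0.028571 + 0.015385 = 0.0440

0.0440


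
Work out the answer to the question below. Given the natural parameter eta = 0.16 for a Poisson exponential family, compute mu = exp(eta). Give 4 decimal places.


Expectation parameter for Poisson exponential family:
mu = exp(eta).
eta = 0.16.
mu = exp(0.16) = 1.1735

1.1735


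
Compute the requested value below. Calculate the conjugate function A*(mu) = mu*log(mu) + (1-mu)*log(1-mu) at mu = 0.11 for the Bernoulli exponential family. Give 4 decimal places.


Legendre transform for Bernoulli:
A*(mu) = mu*log(mu) + (1-mu)*log(1-mu).
mu = 0.11, 1-mu = 0.89.
mu*log(mu) = 0.11*log(0.11) = -0.2428.
(1-mu)*log(1-mu) = 0.89*log(0.89) = -0.103715.
A* = -0.2428 + -0.103715 = -0.3465

-0.3465


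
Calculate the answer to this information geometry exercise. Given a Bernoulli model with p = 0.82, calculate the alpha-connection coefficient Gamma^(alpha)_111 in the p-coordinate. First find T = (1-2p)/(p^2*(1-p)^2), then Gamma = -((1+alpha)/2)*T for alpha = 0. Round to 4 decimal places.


Skewness (Amari-Chentsov) tensor: T = (1-2p)/(p^2*(1-p)^2).
p = 0.82, 1-2p = -0.64, p^2 = 0.6724, (1-p)^2 = 0.0324.
T = -0.64/(0.6724 * 0.0324) = -29.376988.
In the p-coordinate, Gamma^(alpha) = Gamma^(0) - (alpha/2)*T with Gamma^(0) = (1/2)*g'(p) = -T/2,
so Gamma^(alpha) = -((1+alpha)/2)*T.
alpha = 0, -(1+alpha)/2 = -0.5.
Gamma = -0.5 * -29.376988 = 14.6885

14.6885


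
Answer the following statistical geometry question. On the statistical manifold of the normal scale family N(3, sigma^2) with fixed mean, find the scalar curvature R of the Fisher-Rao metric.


This family has a single free parameter, so its statistical manifold
is 1-dimensional. The Riemann curvature tensor of any 1-dimensional
Riemannian manifold vanishes identically, so R = 0.

0


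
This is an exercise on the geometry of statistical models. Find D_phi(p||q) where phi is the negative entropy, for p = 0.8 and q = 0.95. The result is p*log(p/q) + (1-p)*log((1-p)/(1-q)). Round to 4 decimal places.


Bregman divergence with negative entropy generator:
D = p*log(p/q) + (1-p)*log((1-p)/(1-q)).
p = 0.8, q = 0.95.
p*log(p/q) = 0.8*log(0.8/0.95) = -0.13748.
(1-p)*log((1-p)/(1-q)) = 0.2*log(0.2/0.05) = 0.277259.
D = -0.13748 + 0.277259 = 0.1398

0.1398


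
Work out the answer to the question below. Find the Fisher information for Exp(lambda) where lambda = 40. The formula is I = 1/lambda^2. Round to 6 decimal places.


Fisher information for exponential: I(lambda) = 1/lambda^2.
lambda = 40, lambda^2 = 1600.
I = 1/1600 = 0.000625

0.000625


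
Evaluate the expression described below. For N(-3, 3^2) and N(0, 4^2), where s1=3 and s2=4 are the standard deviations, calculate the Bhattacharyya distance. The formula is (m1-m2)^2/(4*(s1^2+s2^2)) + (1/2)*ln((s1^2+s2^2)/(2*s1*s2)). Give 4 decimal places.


Bhattacharyya distance between two Gaussians:
DB = (m1-m2)^2/(4*(s1^2+s2^2)) + (1/2)*ln((s1^2+s2^2)/(2*s1*s2)).
(m1-m2)^2 = (-3)^2 = 9.
s1^2+s2^2 = 9 + 16 = 25.
term1 = 9/100 = 0.09.
term2 = 0.5*ln(25/24.0) = 0.020411.
DB = 0.09 + 0.020411 = 0.1104

0.1104


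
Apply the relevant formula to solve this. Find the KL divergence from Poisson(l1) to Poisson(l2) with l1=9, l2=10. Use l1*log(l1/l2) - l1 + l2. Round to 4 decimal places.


KL divergence for Poisson:
KL = l1*log(l1/l2) - l1 + l2.
l1 = 9, l2 = 10.
log(9/10) = -0.105361.
l1*log(l1/l2) = 9 * -0.105361 = -0.948245.
KL = -0.948245 - 9 + 10 = 0.0518

0.0518


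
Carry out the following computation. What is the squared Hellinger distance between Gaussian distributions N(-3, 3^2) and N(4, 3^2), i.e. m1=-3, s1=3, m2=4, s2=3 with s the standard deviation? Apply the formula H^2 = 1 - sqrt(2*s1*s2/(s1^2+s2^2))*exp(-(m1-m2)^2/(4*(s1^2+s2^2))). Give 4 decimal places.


Squared Hellinger distance for Gaussians:
H^2 = 1 - sqrt(2*s1*s2/(s1^2+s2^2)) * exp(-(m1-m2)^2/(4*(s1^2+s2^2))).
s1^2 = 9, s2^2 = 9, s1^2+s2^2 = 18.
sqrt(2*3*3/(18)) = 1.0.
(m1-m2)^2 = (-7)^2 = 49.
exp(-49/(4*18)) = exp(-0.680556) = 0.506336.
H^2 = 1 - 1.0*0.506336 = 0.4937

0.4937


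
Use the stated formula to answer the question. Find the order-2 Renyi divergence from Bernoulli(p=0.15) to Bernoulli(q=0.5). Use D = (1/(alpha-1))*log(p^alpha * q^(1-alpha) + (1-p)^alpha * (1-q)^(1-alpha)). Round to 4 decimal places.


Renyi divergence of order alpha between Bernoulli distributions:
D = (1/(alpha-1))*log(p^alpha * q^(1-alpha) + (1-p)^alpha * (1-q)^(1-alpha)).
alpha = 2, p = 0.15, q = 0.5.
p^alpha * q^(1-alpha) = 0.15^2 * 0.5^-1 = 0.045.
(1-p)^alpha * (1-q)^(1-alpha) = 0.85^2 * 0.5^-1 = 1.445.
sum = 0.045 + 1.445 = 1.49.
D = (1/1)*log(1.49) = 0.3988

0.3988


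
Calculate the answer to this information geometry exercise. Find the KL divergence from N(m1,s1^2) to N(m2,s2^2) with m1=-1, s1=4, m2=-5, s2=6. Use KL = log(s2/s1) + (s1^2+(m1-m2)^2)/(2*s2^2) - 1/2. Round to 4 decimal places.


KL divergence between normal distributions:
KL = log(s2/s1) + (s1^2 + (m1-m2)^2)/(2*s2^2) - 1/2.
log(6/4) = 0.405465.
(4^2 + (-1--5)^2)/(2*6^2) = (16 + 16)/72 = 0.444444.
KL = 0.405465 + 0.444444 - 0.5 = 0.3499

0.3499


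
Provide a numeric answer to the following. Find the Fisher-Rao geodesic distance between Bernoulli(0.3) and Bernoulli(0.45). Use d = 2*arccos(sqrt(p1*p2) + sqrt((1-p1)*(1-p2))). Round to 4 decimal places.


Geodesic distance on Bernoulli manifold:
d(p1,p2) = 2*arccos(sqrt(p1*p2) + sqrt((1-p1)*(1-p2))).
sqrt(p1*p2) = sqrt(0.3*0.45) = 0.367423.
sqrt((1-p1)*(1-p2)) = sqrt(0.7*0.55) = 0.620484.
arg = 0.367423 + 0.620484 = 0.987907.
d = 2*arccos(0.987907) = 0.3113

0.3113


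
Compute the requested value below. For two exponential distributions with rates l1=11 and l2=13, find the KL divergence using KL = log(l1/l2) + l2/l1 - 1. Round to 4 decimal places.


KL divergence for exponential family:
KL = log(l1/l2) + l2/l1 - 1.
log(11/13) = -0.167054.
13/11 = 1.181818.
KL = -0.167054 + 1.181818 - 1 = 0.0148

0.0148


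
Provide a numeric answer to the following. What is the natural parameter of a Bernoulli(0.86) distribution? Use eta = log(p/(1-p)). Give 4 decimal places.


Natural parameter for Bernoulli: eta = log(p/(1-p)).
p = 0.86, 1-p = 0.14.
p/(1-p) = 6.142857.
eta = log(6.142857) = 1.8153

1.8153


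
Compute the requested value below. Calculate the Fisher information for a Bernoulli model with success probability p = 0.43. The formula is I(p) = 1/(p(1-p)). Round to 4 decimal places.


For Bernoulli(p), Fisher information is I(p) = 1/(p*(1-p)).
p = 0.43, 1-p = 0.57.
p*(1-p) = 0.2451.
I(p) = 1/0.2451 = 4.0800

4.0800


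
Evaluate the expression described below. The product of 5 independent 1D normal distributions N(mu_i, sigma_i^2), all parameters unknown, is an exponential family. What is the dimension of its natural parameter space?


Exponential family dimension calculation:
Each univariate normal has two natural parameters (mu/sigma^2 and -1/(2 sigma^2)).
With 5 independent components, dim = 2 * 5 = 10.

10


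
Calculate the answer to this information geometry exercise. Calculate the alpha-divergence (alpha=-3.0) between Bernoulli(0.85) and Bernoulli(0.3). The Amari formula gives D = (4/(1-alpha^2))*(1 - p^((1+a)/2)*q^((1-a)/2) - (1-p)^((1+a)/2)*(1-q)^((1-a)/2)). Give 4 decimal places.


Amari alpha-divergence:
D = (4/(1-alpha^2))*(1 - p^((1+a)/2)*q^((1-a)/2) - (1-p)^((1+a)/2)*(1-q)^((1-a)/2)).
alpha = -3.0, p = 0.85, q = 0.3.
e1 = (1+alpha)/2 = -1.0, e2 = (1-alpha)/2 = 2.0.
t1 = p^e1 * q^e2 = 0.85^-1.0 * 0.3^2.0 = 0.105882.
t2 = (1-p)^e1 * (1-q)^e2 = 0.15^-1.0 * 0.7^2.0 = 3.266667.
4/(1-alpha^2) = -0.5.
D = -0.5*(1 - 0.105882 - 3.266667) = 1.1863

1.1863


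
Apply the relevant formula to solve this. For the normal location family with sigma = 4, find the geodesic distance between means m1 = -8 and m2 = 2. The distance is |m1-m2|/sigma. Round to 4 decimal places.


On the fixed-variance normal subfamily, geodesic distance = |m1-m2|/sigma.
|-8 - 2| = 10.
sigma = 4.
d = 10/4 = 2.5000

2.5000


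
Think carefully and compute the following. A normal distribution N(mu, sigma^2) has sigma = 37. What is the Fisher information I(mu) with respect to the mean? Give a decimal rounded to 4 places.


The Fisher information for the mean of a normal distribution is I(mu) = 1/sigma^2.
sigma = 37, so sigma^2 = 1369.
I(mu) = 1/1369 = 0.0007

0.0007


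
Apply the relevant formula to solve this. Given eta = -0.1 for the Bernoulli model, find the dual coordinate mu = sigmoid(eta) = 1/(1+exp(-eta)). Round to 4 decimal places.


Dual coordinate (expectation parameter) for Bernoulli:
mu = 1/(1+exp(-eta)).
eta = -0.1.
exp(-eta) = exp(0.1) = 1.105171.
mu = 1/(1+1.105171) = 0.4750

0.4750


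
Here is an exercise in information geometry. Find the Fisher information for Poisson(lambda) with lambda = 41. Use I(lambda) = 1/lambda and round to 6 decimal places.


Fisher information for Poisson: I(lambda) = 1/lambda.
lambda = 41.
I(lambda) = 1/41 = 0.024390

0.024390


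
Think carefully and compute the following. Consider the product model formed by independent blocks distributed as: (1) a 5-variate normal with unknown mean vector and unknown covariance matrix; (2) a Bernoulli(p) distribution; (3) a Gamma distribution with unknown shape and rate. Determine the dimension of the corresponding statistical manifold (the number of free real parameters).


The dimension of a statistical manifold equals the number of free
(independent) real parameters of the model. For a product of independent
blocks the parameter counts add.
- 5-variate normal: 5 (mean) + 5*6/2 = 15 (symmetric covariance) = 20.
- Bernoulli (p): 1.
- Gamma (shape, rate): 2.
Total = 20 + 1 + 2 = 23.
Dimension = 23

23


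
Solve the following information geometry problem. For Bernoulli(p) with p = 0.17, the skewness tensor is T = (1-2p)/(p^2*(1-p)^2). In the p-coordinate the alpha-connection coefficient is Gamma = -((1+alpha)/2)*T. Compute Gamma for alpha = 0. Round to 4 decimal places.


Skewness (Amari-Chentsov) tensor: T = (1-2p)/(p^2*(1-p)^2).
p = 0.17, 1-2p = 0.66, p^2 = 0.0289, (1-p)^2 = 0.6889.
T = 0.66/(0.0289 * 0.6889) = 33.150487.
In the p-coordinate, Gamma^(alpha) = Gamma^(0) - (alpha/2)*T with Gamma^(0) = (1/2)*g'(p) = -T/2,
so Gamma^(alpha) = -((1+alpha)/2)*T.
alpha = 0, -(1+alpha)/2 = -0.5.
Gamma = -0.5 * 33.150487 = -16.5752

-16.5752


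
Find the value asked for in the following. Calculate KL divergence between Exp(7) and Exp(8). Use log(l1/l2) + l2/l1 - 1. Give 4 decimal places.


KL divergence for exponential family:
KL = log(l1/l2) + l2/l1 - 1.
log(7/8) = -0.133531.
8/7 = 1.142857.
KL = -0.133531 + 1.142857 - 1 = 0.0093

0.0093


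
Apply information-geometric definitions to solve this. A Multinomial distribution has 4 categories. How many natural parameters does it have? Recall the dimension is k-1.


Exponential family dimension calculation:
For Multinomial with k=4 categories, dim = k-1 = 3.

3


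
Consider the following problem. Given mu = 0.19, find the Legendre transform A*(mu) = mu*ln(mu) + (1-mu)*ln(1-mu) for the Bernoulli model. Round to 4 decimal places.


Legendre transform for Bernoulli:
A*(mu) = mu*log(mu) + (1-mu)*log(1-mu).
mu = 0.19, 1-mu = 0.81.
mu*log(mu) = 0.19*log(0.19) = -0.315539.
(1-mu)*log(1-mu) = 0.81*log(0.81) = -0.170684.
A* = -0.315539 + -0.170684 = -0.4862

-0.4862


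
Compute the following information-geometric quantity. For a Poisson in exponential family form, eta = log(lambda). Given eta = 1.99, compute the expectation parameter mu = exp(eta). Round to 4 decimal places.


Expectation parameter for Poisson exponential family:
mu = exp(eta).
eta = 1.99.
mu = exp(1.99) = 7.3155

7.3155


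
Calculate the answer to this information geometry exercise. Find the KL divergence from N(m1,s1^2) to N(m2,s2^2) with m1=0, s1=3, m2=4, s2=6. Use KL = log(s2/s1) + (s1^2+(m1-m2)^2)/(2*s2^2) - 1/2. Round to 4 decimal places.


KL divergence between normal distributions:
KL = log(s2/s1) + (s1^2 + (m1-m2)^2)/(2*s2^2) - 1/2.
log(6/3) = 0.693147.
(3^2 + (0-4)^2)/(2*6^2) = (9 + 16)/72 = 0.347222.
KL = 0.693147 + 0.347222 - 0.5 = 0.5404

0.5404


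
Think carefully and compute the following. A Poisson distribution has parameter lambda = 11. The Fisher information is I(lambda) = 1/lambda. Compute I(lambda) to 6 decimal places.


Fisher information for Poisson: I(lambda) = 1/lambda.
lambda = 11.
I(lambda) = 1/11 = 0.090909

0.090909


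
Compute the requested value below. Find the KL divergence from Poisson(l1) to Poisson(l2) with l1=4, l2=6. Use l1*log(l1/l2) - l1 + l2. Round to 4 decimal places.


KL divergence for Poisson:
KL = l1*log(l1/l2) - l1 + l2.
l1 = 4, l2 = 6.
log(4/6) = -0.405465.
l1*log(l1/l2) = 4 * -0.405465 = -1.62186.
KL = -1.62186 - 4 + 6 = 0.3781

0.3781


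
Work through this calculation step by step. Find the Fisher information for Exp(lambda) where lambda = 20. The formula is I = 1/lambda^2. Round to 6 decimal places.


Fisher information for exponential: I(lambda) = 1/lambda^2.
lambda = 20, lambda^2 = 400.
I = 1/400 = 0.002500

0.002500


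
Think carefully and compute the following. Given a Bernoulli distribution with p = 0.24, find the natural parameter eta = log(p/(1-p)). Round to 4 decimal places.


Natural parameter for Bernoulli: eta = log(p/(1-p)).
p = 0.24, 1-p = 0.76.
p/(1-p) = 0.315789.
eta = log(0.315789) = -1.1527

-1.1527


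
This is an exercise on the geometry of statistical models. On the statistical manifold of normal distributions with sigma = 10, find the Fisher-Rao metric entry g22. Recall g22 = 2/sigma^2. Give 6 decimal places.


For the 2-parameter normal family, the Fisher metric has:
  g11 = 1/sigma^2, g22 = 2/sigma^2.
sigma = 10, sigma^2 = 100.
g22 = 0.020000

0.020000


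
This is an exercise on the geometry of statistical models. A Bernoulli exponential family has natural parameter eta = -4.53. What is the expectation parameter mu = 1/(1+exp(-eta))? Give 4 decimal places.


Dual coordinate (expectation parameter) for Bernoulli:
mu = 1/(1+exp(-eta)).
eta = -4.53.
exp(-eta) = exp(4.53) = 92.758561.
mu = 1/(1+92.758561) = 0.0107

0.0107


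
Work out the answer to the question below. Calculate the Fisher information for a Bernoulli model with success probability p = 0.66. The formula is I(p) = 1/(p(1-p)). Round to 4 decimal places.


For Bernoulli(p), Fisher information is I(p) = 1/(p*(1-p)).
p = 0.66, 1-p = 0.34.
p*(1-p) = 0.2244.
I(p) = 1/0.2244 = 4.4563

4.4563


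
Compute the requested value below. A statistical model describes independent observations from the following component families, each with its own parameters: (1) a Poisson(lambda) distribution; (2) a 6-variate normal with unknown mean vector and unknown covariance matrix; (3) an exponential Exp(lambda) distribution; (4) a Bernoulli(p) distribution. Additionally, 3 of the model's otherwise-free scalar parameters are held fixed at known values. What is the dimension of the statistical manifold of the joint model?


The dimension of a statistical manifold equals the number of free
(independent) real parameters of the model. For a product of independent
blocks the parameter counts add.
- Poisson (lambda): 1.
- 6-variate normal: 6 (mean) + 6*7/2 = 21 (symmetric covariance) = 27.
- exponential (lambda): 1.
- Bernoulli (p): 1.
Total = 1 + 27 + 1 + 1 = 30.
3 parameter(s) fixed at known values: 30 - 3 = 27.
Dimension = 27

27


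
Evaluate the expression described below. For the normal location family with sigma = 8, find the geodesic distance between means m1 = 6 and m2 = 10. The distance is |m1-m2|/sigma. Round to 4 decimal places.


On the fixed-variance normal subfamily, geodesic distance = |m1-m2|/sigma.
|6 - 10| = 4.
sigma = 8.
d = 4/8 = 0.5000

0.5000


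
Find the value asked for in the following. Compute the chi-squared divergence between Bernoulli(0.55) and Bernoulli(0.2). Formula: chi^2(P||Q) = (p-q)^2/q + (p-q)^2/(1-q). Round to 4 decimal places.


Chi-squared divergence between Bernoulli distributions:
chi^2 = (p-q)^2/q + (p-q)^2/(1-q).
p = 0.55, q = 0.2, p-q = 0.35.
(p-q)^2 = 0.1225.
term1 = 0.1225/0.2 = 0.6125.
term2 = 0.1225/0.8 = 0.153125.
chi^2 = 0.6125 + 0.153125 = 0.7656

0.7656


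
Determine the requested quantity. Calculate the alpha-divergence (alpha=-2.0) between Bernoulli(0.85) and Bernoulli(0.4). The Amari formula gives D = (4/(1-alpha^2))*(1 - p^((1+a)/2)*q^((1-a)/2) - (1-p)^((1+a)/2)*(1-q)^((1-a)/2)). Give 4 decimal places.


Amari alpha-divergence:
D = (4/(1-alpha^2))*(1 - p^((1+a)/2)*q^((1-a)/2) - (1-p)^((1+a)/2)*(1-q)^((1-a)/2)).
alpha = -2.0, p = 0.85, q = 0.4.
e1 = (1+alpha)/2 = -0.5, e2 = (1-alpha)/2 = 1.5.
t1 = p^e1 * q^e2 = 0.85^-0.5 * 0.4^1.5 = 0.274398.
t2 = (1-p)^e1 * (1-q)^e2 = 0.15^-0.5 * 0.6^1.5 = 1.2.
4/(1-alpha^2) = -1.333333.
D = -1.333333*(1 - 0.274398 - 1.2) = 0.6325

0.6325


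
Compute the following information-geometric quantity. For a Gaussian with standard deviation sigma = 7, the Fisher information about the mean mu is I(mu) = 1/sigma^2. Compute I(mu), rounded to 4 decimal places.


The Fisher information for the mean of a normal distribution is I(mu) = 1/sigma^2.
sigma = 7, so sigma^2 = 49.
I(mu) = 1/49 = 0.0204

0.0204


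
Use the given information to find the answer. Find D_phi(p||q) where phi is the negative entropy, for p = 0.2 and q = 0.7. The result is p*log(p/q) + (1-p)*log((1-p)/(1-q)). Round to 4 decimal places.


Bregman divergence with negative entropy generator:
D = p*log(p/q) + (1-p)*log((1-p)/(1-q)).
p = 0.2, q = 0.7.
p*log(p/q) = 0.2*log(0.2/0.7) = -0.250553.
(1-p)*log((1-p)/(1-q)) = 0.8*log(0.8/0.3) = 0.784663.
D = -0.250553 + 0.784663 = 0.5341

0.5341


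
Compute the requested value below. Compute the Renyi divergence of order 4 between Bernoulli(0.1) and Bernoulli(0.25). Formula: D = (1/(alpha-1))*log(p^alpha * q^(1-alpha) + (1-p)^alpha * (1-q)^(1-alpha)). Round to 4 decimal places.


Renyi divergence of order alpha between Bernoulli distributions:
D = (1/(alpha-1))*log(p^alpha * q^(1-alpha) + (1-p)^alpha * (1-q)^(1-alpha)).
alpha = 4, p = 0.1, q = 0.25.
p^alpha * q^(1-alpha) = 0.1^4 * 0.25^-3 = 0.0064.
(1-p)^alpha * (1-q)^(1-alpha) = 0.9^4 * 0.75^-3 = 1.5552.
sum = 0.0064 + 1.5552 = 1.5616.
D = (1/3)*log(1.5616) = 0.1486

0.1486


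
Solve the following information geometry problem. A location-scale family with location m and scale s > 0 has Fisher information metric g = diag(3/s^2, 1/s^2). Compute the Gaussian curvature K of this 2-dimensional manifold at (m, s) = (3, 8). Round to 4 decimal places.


The metric has the form g = (A dm^2 + B ds^2)/s^2 with A = 3, B = 1.
Substitute u = sqrt(A/B)*m: g = B*(du^2 + ds^2)/s^2, i.e. B times the
Poincare upper half-plane metric, which has constant Gaussian curvature -1.
Scaling a 2D metric by a constant c divides the Gaussian curvature by c,
so K = -1/B = -1/(1) = -1.0000 everywhere (the point (m, s) = (3, 8) is irrelevant:
the curvature is constant).
The requested Gaussian curvature is K = -1.0000.

-1.0000


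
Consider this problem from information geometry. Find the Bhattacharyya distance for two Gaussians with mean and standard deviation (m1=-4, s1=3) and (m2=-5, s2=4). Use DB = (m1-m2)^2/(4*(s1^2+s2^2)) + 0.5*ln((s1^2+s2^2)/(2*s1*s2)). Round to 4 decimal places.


Bhattacharyya distance between two Gaussians:
DB = (m1-m2)^2/(4*(s1^2+s2^2)) + (1/2)*ln((s1^2+s2^2)/(2*s1*s2)).
(m1-m2)^2 = (1)^2 = 1.
s1^2+s2^2 = 9 + 16 = 25.
term1 = 1/100 = 0.01.
term2 = 0.5*ln(25/24.0) = 0.020411.
DB = 0.01 + 0.020411 = 0.0304

0.0304


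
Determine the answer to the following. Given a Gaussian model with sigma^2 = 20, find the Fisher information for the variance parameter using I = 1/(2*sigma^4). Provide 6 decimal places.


Fisher information for variance: I(sigma^2) = 1/(2*sigma^4).
sigma^2 = 20, so sigma^4 = 400.
I = 1/(2*400) = 1/800 = 0.001250

0.001250


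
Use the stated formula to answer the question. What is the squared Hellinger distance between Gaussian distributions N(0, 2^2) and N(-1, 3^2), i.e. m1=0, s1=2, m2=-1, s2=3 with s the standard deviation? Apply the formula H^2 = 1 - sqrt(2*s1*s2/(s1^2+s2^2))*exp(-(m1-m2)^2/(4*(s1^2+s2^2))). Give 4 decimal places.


Squared Hellinger distance for Gaussians:
H^2 = 1 - sqrt(2*s1*s2/(s1^2+s2^2)) * exp(-(m1-m2)^2/(4*(s1^2+s2^2))).
s1^2 = 4, s2^2 = 9, s1^2+s2^2 = 13.
sqrt(2*2*3/(13)) = 0.960769.
(m1-m2)^2 = (1)^2 = 1.
exp(-1/(4*13)) = exp(-0.019231) = 0.980953.
H^2 = 1 - 0.960769*0.980953 = 0.0575

0.0575


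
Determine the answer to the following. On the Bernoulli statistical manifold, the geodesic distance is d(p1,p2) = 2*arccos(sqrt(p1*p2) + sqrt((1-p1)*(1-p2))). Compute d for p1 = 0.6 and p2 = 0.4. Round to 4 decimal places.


Geodesic distance on Bernoulli manifold:
d(p1,p2) = 2*arccos(sqrt(p1*p2) + sqrt((1-p1)*(1-p2))).
sqrt(p1*p2) = sqrt(0.6*0.4) = 0.489898.
sqrt((1-p1)*(1-p2)) = sqrt(0.4*0.6) = 0.489898.
arg = 0.489898 + 0.489898 = 0.979796.
d = 2*arccos(0.979796) = 0.4027

0.4027


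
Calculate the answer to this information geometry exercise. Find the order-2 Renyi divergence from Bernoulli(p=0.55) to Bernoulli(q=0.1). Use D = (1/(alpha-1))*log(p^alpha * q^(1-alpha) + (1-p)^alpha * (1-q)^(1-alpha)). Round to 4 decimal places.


Renyi divergence of order alpha between Bernoulli distributions:
D = (1/(alpha-1))*log(p^alpha * q^(1-alpha) + (1-p)^alpha * (1-q)^(1-alpha)).
alpha = 2, p = 0.55, q = 0.1.
p^alpha * q^(1-alpha) = 0.55^2 * 0.1^-1 = 3.025.
(1-p)^alpha * (1-q)^(1-alpha) = 0.45^2 * 0.9^-1 = 0.225.
sum = 3.025 + 0.225 = 3.25.
D = (1/1)*log(3.25) = 1.1787

1.1787


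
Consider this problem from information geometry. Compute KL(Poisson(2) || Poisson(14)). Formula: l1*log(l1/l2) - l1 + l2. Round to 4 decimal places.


KL divergence for Poisson:
KL = l1*log(l1/l2) - l1 + l2.
l1 = 2, l2 = 14.
log(2/14) = -1.94591.
l1*log(l1/l2) = 2 * -1.94591 = -3.89182.
KL = -3.89182 - 2 + 14 = 8.1082

8.1082


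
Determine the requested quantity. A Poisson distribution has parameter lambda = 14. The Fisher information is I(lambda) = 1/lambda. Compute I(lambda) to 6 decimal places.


Fisher information for Poisson: I(lambda) = 1/lambda.
lambda = 14.
I(lambda) = 1/14 = 0.071429

0.071429


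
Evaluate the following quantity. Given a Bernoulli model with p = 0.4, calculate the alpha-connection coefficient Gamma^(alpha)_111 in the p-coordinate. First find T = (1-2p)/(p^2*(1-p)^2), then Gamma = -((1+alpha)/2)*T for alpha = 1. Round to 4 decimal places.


Skewness (Amari-Chentsov) tensor: T = (1-2p)/(p^2*(1-p)^2).
p = 0.4, 1-2p = 0.2, p^2 = 0.16, (1-p)^2 = 0.36.
T = 0.2/(0.16 * 0.36) = 3.472222.
In the p-coordinate, Gamma^(alpha) = Gamma^(0) - (alpha/2)*T with Gamma^(0) = (1/2)*g'(p) = -T/2,
so Gamma^(alpha) = -((1+alpha)/2)*T.
alpha = 1, -(1+alpha)/2 = -1.0.
Gamma = -1.0 * 3.472222 = -3.4722

-3.4722


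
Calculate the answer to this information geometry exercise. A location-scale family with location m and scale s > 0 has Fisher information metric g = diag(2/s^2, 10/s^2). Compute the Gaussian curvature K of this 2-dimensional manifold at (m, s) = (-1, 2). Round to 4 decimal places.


The metric has the form g = (A dm^2 + B ds^2)/s^2 with A = 2, B = 10.
Substitute u = sqrt(A/B)*m: g = B*(du^2 + ds^2)/s^2, i.e. B times the
Poincare upper half-plane metric, which has constant Gaussian curvature -1.
Scaling a 2D metric by a constant c divides the Gaussian curvature by c,
so K = -1/B = -1/(10) = -0.1000 everywhere (the point (m, s) = (-1, 2) is irrelevant:
the curvature is constant).
The requested Gaussian curvature is K = -0.1000.

-0.1000


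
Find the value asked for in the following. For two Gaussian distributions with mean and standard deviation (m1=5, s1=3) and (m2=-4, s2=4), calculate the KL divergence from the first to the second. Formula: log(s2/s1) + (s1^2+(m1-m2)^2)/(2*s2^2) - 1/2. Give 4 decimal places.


KL divergence between normal distributions:
KL = log(s2/s1) + (s1^2 + (m1-m2)^2)/(2*s2^2) - 1/2.
log(4/3) = 0.287682.
(3^2 + (5--4)^2)/(2*4^2) = (9 + 81)/32 = 2.8125.
KL = 0.287682 + 2.8125 - 0.5 = 2.6002

2.6002


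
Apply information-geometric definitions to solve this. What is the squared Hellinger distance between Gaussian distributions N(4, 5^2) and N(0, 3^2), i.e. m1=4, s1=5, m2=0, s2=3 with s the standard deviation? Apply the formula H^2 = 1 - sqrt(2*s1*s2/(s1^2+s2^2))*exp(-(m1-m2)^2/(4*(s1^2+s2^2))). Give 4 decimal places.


Squared Hellinger distance for Gaussians:
H^2 = 1 - sqrt(2*s1*s2/(s1^2+s2^2)) * exp(-(m1-m2)^2/(4*(s1^2+s2^2))).
s1^2 = 25, s2^2 = 9, s1^2+s2^2 = 34.
sqrt(2*5*3/(34)) = 0.939336.
(m1-m2)^2 = (4)^2 = 16.
exp(-16/(4*34)) = exp(-0.117647) = 0.88901.
H^2 = 1 - 0.939336*0.88901 = 0.1649

0.1649


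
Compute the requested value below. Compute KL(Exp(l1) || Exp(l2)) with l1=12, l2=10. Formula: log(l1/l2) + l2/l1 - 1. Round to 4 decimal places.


KL divergence for exponential family:
KL = log(l1/l2) + l2/l1 - 1.
log(12/10) = 0.182322.
10/12 = 0.833333.
KL = 0.182322 + 0.833333 - 1 = 0.0157

0.0157


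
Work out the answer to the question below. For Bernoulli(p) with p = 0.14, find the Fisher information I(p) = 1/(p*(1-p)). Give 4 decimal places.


For Bernoulli(p), Fisher information is I(p) = 1/(p*(1-p)).
p = 0.14, 1-p = 0.86.
p*(1-p) = 0.1204.
I(p) = 1/0.1204 = 8.3056

8.3056


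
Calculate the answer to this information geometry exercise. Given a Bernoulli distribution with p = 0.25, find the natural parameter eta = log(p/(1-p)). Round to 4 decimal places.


Natural parameter for Bernoulli: eta = log(p/(1-p)).
p = 0.25, 1-p = 0.75.
p/(1-p) = 0.333333.
eta = log(0.333333) = -1.0986

-1.0986


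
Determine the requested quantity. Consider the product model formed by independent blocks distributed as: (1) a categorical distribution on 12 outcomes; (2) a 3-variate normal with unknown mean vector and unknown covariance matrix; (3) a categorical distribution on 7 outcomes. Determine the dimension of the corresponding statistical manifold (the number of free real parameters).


The dimension of a statistical manifold equals the number of free
(independent) real parameters of the model. For a product of independent
blocks the parameter counts add.
- categorical on 12 outcomes (probabilities sum to 1): 12-1 = 11.
- 3-variate normal: 3 (mean) + 3*4/2 = 6 (symmetric covariance) = 9.
- categorical on 7 outcomes (probabilities sum to 1): 7-1 = 6.
Total = 11 + 9 + 6 = 26.
Dimension = 26

26
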